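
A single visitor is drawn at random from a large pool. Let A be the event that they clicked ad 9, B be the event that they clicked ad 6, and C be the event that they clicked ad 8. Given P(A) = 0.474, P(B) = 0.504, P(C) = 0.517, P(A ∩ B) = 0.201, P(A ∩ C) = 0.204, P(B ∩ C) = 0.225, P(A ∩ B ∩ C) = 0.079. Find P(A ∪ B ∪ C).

Apply inclusion-exclusion:
P(A ∪ B ∪ C) = 0.474 + 0.504 + 0.517 − 0.201 − 0.204 − 0.225 + 0.079 = 0.944

0.944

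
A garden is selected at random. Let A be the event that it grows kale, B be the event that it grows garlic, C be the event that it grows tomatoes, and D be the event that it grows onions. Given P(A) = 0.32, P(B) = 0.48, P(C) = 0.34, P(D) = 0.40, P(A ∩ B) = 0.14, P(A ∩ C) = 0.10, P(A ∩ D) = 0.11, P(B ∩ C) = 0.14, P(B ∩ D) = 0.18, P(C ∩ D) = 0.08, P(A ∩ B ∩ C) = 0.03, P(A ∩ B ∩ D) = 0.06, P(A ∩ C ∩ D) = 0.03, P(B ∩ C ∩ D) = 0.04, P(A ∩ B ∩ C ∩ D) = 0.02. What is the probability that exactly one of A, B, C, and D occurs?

0.44

By inclusion–exclusion (exactly-one form):
P(exactly one) = 0.32 + 0.48 + 0.34 + 0.40 − 2·0.14 − 2·0.10 − 2·0.11 − 2·0.14 − 2·0.18 − 2·0.08 + 3·0.03 + 3·0.06 + 3·0.03 + 3·0.04 − 4·0.02 = 0.44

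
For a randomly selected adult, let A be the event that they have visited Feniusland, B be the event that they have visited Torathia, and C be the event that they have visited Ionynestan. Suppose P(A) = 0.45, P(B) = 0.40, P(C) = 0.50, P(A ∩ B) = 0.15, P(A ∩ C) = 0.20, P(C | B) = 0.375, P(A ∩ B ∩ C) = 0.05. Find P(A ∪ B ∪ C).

0.90

P(B ∩ C) = P(B)·P(C|B) = 0.40 × 0.375 = 0.15
Using inclusion–exclusion:
P(A ∪ B ∪ C) = 0.45 + 0.40 + 0.50 − 0.15 − 0.20 − 0.15 + 0.05 = 0.90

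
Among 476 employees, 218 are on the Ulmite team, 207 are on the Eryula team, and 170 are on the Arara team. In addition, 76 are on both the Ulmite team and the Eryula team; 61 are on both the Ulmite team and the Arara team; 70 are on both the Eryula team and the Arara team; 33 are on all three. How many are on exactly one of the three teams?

Using the inclusion–exclusion count for exactly one event:
N(exactly one) = 218 + 207 + 170 − 2·76 − 2·61 − 2·70 + 3·33 = 280

280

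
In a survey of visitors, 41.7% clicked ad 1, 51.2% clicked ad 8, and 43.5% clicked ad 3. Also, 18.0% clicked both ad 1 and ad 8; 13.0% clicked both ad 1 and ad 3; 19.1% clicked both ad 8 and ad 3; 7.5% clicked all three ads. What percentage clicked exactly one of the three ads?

By inclusion–exclusion (exactly-one form):
P(exactly one) = 41.7 + 51.2 + 43.5 − 2·18.0 − 2·13.0 − 2·19.1 + 3·7.5 = 58.7%

58.7%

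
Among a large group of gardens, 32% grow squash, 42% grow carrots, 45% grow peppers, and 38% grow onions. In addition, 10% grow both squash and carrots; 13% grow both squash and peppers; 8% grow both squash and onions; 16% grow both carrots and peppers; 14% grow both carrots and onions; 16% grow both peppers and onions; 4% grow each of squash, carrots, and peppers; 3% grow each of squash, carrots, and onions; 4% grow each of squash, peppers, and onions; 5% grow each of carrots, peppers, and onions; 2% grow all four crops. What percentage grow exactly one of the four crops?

P(exactly one) = 32 + 42 + 45 + 38 − 2·10 − 2·13 − 2·8 − 2·16 − 2·14 − 2·16 + 3·4 + 3·3 + 3·4 + 3·5 − 4·2 = 43%

43%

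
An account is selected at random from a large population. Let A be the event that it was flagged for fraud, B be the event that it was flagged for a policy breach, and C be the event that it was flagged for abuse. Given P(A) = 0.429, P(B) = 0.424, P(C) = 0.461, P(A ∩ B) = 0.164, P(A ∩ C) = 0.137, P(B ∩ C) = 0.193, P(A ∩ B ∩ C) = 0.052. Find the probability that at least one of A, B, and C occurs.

0.872

P(A ∪ B ∪ C) = 0.429 + 0.424 + 0.461 − 0.164 − 0.137 − 0.193 + 0.052 = 0.872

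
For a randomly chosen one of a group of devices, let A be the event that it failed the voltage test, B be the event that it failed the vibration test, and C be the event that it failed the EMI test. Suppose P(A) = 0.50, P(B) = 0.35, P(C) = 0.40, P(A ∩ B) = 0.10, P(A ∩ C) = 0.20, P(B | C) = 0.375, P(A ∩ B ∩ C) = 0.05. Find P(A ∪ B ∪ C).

0.85

P(B ∩ C) = P(C)·P(B|C) = 0.40 × 0.375 = 0.15
P(A ∪ B ∪ C) = 0.50 + 0.35 + 0.40 − 0.10 − 0.20 − 0.15 + 0.05 = 0.85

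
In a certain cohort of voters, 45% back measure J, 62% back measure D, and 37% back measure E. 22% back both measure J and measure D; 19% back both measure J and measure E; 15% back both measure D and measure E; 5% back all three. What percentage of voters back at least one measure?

93%

P(≥1) = 45 + 62 + 37 − 22 − 19 − 15 + 5 = 93%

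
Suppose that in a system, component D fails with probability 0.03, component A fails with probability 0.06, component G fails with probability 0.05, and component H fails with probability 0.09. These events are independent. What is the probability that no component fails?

P(none) = (1 − 0.03) × (1 − 0.06) × (1 − 0.05) × (1 − 0.09) = 0.97 × 0.94 × 0.95 × 0.91 = 0.7882511

0.7882511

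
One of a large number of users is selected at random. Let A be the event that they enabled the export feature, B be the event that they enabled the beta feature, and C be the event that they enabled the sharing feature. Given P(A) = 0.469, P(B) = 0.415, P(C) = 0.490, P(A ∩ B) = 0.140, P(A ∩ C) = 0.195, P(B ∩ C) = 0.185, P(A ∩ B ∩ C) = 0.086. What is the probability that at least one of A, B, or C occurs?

0.940

Using inclusion–exclusion:
P(A ∪ B ∪ C) = 0.469 + 0.415 + 0.490 − 0.140 − 0.195 − 0.185 + 0.086 = 0.940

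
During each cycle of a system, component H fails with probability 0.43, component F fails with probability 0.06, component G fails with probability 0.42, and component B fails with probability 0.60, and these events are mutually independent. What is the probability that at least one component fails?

0.8756944

P(none) = (1 − 0.43) × (1 − 0.06) × (1 − 0.42) × (1 − 0.60) = 0.57 × 0.94 × 0.58 × 0.40 = 0.1243056
P(at least one) = 1 − 0.1243056 = 0.8756944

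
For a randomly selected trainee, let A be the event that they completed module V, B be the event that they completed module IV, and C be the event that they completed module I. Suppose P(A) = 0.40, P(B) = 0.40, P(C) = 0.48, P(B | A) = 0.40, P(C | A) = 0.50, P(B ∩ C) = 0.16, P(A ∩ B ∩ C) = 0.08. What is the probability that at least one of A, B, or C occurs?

P(A ∩ B) = P(A)·P(B|A) = 0.40 × 0.40 = 0.16
P(A ∩ C) = P(A)·P(C|A) = 0.40 × 0.50 = 0.20
P(A ∪ B ∪ C) = 0.40 + 0.40 + 0.48 − 0.16 − 0.20 − 0.16 + 0.08 = 0.84

0.84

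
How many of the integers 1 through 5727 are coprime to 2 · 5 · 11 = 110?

2083

2863 + 1145 + 520 − 572 − 260 − 104 + 52 = 3644
5727 − 3644 = 2083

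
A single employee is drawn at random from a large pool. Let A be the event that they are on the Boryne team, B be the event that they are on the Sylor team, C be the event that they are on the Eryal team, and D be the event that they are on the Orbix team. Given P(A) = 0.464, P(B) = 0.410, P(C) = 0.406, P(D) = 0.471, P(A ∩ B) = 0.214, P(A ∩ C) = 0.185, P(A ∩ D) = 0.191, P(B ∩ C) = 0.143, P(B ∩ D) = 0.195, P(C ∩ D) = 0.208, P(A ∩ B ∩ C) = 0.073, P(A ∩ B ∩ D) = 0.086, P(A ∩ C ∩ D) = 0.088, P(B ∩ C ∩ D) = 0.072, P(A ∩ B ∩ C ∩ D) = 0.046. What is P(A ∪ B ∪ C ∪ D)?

0.888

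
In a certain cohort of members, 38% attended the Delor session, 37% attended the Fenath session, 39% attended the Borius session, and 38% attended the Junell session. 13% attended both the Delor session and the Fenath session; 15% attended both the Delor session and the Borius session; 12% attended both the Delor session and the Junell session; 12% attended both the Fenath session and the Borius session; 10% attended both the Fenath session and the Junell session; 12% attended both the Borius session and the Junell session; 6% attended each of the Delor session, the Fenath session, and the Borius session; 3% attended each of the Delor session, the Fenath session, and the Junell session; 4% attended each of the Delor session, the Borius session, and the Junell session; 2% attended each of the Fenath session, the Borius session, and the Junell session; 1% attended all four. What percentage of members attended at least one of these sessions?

92%

P(union) = 38 + 37 + 39 + 38 − 13 − 15 − 12 − 12 − 10 − 12 + 6 + 3 + 4 + 2 − 1 = 92%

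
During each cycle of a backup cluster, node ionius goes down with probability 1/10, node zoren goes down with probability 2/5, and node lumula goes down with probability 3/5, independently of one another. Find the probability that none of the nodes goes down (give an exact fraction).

27/125

P(none) = (1 − 1/10) × (1 − 2/5) × (1 − 3/5) = 9/10 × 3/5 × 2/5 = 27/125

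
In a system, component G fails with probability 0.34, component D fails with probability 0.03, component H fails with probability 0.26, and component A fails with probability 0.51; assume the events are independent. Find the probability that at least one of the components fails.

0.76786348

Independence gives P(none) = ∏(1 − pᵢ).
P(none) = (1 − 0.34) × (1 − 0.03) × (1 − 0.26) × (1 − 0.51) = 0.66 × 0.97 × 0.74 × 0.49 = 0.23213652
P(at least one) = 1 − 0.23213652 = 0.76786348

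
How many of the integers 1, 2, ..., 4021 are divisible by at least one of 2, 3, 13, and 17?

2856

By inclusion–exclusion:
⌊4021/2⌋ + ⌊4021/3⌋ + ⌊4021/13⌋ + ⌊4021/17⌋ − ⌊4021/6⌋ − ⌊4021/26⌋ − ⌊4021/34⌋ − ⌊4021/39⌋ − ⌊4021/51⌋ − ⌊4021/221⌋ + ⌊4021/78⌋ + ⌊4021/102⌋ + ⌊4021/442⌋ + ⌊4021/663⌋ − ⌊4021/1326⌋ = 2010 + 1340 + 309 + 236 − 670 − 154 − 118 − 103 − 78 − 18 + 51 + 39 + 9 + 6 − 3 = 2856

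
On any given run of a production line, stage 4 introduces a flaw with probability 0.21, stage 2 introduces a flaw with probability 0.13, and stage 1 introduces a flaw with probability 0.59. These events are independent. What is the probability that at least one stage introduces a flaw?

P(none) = (1 − 0.21) × (1 − 0.13) × (1 − 0.59) = 0.79 × 0.87 × 0.41 = 0.281793
P(at least one) = 1 − 0.281793 = 0.718207

0.718207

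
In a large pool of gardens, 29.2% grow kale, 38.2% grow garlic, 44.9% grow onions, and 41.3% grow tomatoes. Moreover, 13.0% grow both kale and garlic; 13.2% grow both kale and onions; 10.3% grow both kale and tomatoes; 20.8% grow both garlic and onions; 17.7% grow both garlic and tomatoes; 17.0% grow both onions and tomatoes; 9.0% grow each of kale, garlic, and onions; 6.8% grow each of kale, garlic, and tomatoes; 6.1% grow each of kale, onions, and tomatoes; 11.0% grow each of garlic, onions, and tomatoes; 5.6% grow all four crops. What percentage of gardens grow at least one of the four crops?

P(at least one) = 29.2 + 38.2 + 44.9 + 41.3 − 13.0 − 13.2 − 10.3 − 20.8 − 17.7 − 17.0 + 9.0 + 6.8 + 6.1 + 11.0 − 5.6 = 88.9%

88.9%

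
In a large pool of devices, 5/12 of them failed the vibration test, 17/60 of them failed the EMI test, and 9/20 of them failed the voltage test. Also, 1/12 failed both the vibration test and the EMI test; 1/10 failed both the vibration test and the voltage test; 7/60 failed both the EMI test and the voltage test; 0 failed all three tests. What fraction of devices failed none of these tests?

P(≥1) = 5/12 + 17/60 + 9/20 − 1/12 − 1/10 − 7/60 + 0 = 17/20
P(none) = 1 − 17/20 = 3/20

3/20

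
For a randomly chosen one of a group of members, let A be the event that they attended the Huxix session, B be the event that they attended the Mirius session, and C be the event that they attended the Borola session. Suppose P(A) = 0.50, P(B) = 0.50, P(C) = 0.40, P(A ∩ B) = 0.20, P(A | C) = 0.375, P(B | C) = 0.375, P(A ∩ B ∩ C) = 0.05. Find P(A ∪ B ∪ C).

0.95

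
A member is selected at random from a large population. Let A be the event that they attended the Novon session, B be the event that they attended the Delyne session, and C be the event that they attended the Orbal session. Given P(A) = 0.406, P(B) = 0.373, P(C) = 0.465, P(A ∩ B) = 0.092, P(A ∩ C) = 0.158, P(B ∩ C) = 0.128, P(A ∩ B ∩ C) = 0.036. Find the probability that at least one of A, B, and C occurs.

0.902

P(A ∪ B ∪ C) = 0.406 + 0.373 + 0.465 − 0.092 − 0.158 − 0.128 + 0.036 = 0.902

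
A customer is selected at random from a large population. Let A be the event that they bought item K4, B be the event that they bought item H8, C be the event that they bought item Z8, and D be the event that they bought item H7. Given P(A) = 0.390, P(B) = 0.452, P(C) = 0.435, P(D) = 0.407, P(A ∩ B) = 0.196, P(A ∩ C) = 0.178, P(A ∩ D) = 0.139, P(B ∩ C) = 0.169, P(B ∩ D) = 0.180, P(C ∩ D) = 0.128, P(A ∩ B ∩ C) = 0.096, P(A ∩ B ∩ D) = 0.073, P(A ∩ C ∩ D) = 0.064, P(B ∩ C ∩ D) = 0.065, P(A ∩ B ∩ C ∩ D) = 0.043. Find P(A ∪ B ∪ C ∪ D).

0.949

By inclusion-exclusion,
P(A ∪ B ∪ C ∪ D) = 0.390 + 0.452 + 0.435 + 0.407 − 0.196 − 0.178 − 0.139 − 0.169 − 0.180 − 0.128 + 0.096 + 0.073 + 0.064 + 0.065 − 0.043 = 0.949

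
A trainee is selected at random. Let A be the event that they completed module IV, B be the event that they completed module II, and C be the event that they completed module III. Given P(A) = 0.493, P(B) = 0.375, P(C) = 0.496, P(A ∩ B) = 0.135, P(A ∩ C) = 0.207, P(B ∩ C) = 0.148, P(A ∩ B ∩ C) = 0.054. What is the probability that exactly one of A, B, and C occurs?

0.546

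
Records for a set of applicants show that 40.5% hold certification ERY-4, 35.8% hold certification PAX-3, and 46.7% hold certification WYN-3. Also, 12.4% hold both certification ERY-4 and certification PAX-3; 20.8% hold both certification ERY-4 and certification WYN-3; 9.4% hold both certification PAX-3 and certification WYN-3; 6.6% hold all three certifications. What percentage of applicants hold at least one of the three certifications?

P(union) = 40.5 + 35.8 + 46.7 − 12.4 − 20.8 − 9.4 + 6.6 = 87.0%

87.0%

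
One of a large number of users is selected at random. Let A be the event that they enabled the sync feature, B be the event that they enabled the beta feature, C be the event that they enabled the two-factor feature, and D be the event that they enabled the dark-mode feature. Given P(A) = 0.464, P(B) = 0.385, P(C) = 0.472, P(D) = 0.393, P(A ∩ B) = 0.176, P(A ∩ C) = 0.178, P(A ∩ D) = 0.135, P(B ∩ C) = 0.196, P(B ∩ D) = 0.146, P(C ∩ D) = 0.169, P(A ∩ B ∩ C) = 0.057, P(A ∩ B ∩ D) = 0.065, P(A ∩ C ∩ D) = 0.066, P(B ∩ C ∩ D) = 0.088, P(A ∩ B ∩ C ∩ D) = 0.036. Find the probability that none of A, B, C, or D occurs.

P(A ∪ B ∪ C ∪ D) = 0.464 + 0.385 + 0.472 + 0.393 − 0.176 − 0.178 − 0.135 − 0.196 − 0.146 − 0.169 + 0.057 + 0.065 + 0.066 + 0.088 − 0.036 = 0.954
P(none) = 1 − 0.954 = 0.046

0.046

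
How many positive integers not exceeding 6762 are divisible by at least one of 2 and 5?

floor(6762/2) + floor(6762/5) − floor(6762/10) = 3381 + 1352 − 676 = 4057

4057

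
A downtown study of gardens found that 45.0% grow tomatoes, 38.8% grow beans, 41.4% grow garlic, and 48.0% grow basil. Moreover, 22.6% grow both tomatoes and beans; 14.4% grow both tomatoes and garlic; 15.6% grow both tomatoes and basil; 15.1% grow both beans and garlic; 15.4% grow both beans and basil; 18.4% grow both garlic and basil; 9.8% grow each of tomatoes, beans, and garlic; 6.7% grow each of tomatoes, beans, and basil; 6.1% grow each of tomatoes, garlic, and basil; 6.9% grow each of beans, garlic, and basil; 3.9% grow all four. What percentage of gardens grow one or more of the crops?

97.3%

P(union) = 45.0 + 38.8 + 41.4 + 48.0 − 22.6 − 14.4 − 15.6 − 15.1 − 15.4 − 18.4 + 9.8 + 6.7 + 6.1 + 6.9 − 3.9 = 97.3%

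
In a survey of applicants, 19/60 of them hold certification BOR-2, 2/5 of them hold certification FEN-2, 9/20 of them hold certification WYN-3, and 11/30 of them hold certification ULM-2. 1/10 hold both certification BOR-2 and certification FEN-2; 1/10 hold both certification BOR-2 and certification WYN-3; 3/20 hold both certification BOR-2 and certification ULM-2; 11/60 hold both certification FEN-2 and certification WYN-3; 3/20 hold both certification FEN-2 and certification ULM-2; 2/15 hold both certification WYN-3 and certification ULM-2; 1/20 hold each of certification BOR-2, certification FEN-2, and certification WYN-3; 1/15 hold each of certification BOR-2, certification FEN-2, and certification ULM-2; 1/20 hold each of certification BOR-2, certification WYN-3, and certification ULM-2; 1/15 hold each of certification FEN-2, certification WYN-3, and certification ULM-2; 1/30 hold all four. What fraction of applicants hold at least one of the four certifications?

11/12

Using inclusion–exclusion:
P(at least one) = 19/60 + 2/5 + 9/20 + 11/30 − 1/10 − 1/10 − 3/20 − 11/60 − 3/20 − 2/15 + 1/20 + 1/15 + 1/20 + 1/15 − 1/30 = 11/12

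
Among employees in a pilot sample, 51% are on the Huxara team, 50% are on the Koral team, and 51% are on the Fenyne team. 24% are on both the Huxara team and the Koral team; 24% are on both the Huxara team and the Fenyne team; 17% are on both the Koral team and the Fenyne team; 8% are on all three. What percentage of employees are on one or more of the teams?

Using inclusion–exclusion:
P(at least one) = 51 + 50 + 51 − 24 − 24 − 17 + 8 = 95%

95%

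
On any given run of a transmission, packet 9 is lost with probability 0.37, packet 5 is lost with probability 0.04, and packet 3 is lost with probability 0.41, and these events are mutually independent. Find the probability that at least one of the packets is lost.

0.643168

P(none) = (1 − 0.37) × (1 − 0.04) × (1 − 0.41) = 0.63 × 0.96 × 0.59 = 0.356832
P(at least one) = 1 − 0.356832 = 0.643168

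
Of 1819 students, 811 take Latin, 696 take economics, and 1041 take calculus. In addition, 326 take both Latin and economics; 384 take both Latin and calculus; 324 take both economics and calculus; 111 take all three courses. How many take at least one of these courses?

Using inclusion–exclusion:
N(≥1) = 811 + 696 + 1041 − 326 − 384 − 324 + 111 = 1625

1625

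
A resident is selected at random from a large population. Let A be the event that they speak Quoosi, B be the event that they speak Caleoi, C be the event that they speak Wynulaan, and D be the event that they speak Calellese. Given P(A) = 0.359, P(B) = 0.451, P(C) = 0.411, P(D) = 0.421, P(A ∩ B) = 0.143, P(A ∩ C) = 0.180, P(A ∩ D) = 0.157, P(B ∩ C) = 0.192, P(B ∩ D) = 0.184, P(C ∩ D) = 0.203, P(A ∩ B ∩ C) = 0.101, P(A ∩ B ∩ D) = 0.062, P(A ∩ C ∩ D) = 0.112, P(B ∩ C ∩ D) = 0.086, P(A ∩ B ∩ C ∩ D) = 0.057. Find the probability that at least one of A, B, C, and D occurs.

P(A ∪ B ∪ C ∪ D) = 0.359 + 0.451 + 0.411 + 0.421 − 0.143 − 0.180 − 0.157 − 0.192 − 0.184 − 0.203 + 0.101 + 0.062 + 0.112 + 0.086 − 0.057 = 0.887

0.887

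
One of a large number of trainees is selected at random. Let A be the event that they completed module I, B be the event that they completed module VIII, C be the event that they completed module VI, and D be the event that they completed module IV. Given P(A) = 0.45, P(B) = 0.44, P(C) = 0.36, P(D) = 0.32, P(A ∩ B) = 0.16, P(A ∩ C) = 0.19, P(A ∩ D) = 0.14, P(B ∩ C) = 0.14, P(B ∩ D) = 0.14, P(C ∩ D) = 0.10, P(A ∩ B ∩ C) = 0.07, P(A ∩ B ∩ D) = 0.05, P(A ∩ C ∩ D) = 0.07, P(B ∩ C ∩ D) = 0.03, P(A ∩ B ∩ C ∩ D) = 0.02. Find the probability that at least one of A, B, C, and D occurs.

0.90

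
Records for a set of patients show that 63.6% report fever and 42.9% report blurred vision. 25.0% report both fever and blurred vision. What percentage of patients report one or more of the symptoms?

P(≥1) = 63.6 + 42.9 − 25.0 = 81.5%

81.5%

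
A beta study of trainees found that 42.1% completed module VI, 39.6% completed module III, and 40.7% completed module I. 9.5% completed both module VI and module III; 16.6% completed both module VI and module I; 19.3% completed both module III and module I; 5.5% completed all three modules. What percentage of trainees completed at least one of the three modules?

Using inclusion–exclusion:
P(≥1) = 42.1 + 39.6 + 40.7 − 9.5 − 16.6 − 19.3 + 5.5 = 82.5%

82.5%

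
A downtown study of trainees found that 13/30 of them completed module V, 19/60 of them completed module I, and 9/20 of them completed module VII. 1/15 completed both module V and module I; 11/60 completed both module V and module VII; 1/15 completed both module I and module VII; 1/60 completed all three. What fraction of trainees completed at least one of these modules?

9/10

P(union) = 13/30 + 19/60 + 9/20 − 1/15 − 11/60 − 1/15 + 1/60 = 9/10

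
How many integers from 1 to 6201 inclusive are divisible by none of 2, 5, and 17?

2335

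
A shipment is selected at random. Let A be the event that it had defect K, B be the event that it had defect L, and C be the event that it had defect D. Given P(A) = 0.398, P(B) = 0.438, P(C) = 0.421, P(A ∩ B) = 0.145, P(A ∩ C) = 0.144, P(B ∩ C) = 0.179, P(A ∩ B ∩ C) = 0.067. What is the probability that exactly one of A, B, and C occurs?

0.522

By inclusion–exclusion (exactly-one form):
P(exactly one) = 0.398 + 0.438 + 0.421 − 2·0.145 − 2·0.144 − 2·0.179 + 3·0.067 = 0.522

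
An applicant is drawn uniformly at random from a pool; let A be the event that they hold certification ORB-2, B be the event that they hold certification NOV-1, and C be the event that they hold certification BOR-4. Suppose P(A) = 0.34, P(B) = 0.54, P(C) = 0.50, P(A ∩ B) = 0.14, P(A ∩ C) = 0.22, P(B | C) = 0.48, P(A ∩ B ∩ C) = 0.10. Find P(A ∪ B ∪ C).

0.88

P(B ∩ C) = P(C)·P(B|C) = 0.50 × 0.48 = 0.24
P(A ∪ B ∪ C) = 0.34 + 0.54 + 0.50 − 0.14 − 0.22 − 0.24 + 0.10 = 0.88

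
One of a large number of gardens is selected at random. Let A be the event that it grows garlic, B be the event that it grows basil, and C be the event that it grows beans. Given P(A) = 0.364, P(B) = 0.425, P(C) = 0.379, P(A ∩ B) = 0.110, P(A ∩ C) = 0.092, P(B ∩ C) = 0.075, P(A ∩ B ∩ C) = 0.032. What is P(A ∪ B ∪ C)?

Using inclusion–exclusion:
P(A ∪ B ∪ C) = 0.364 + 0.425 + 0.379 − 0.110 − 0.092 − 0.075 + 0.032 = 0.923

0.923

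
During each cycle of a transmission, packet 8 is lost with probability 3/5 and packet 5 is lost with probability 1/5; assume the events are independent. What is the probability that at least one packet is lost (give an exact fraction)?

17/25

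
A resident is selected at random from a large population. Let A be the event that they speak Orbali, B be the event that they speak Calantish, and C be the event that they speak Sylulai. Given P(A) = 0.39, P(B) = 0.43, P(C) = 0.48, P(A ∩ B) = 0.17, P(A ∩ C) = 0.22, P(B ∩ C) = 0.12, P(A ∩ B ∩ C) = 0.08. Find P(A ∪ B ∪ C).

0.87

P(A ∪ B ∪ C) = 0.39 + 0.43 + 0.48 − 0.17 − 0.22 − 0.12 + 0.08 = 0.87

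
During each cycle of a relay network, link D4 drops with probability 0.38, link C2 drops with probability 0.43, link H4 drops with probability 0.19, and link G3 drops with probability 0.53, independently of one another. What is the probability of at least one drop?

P(none) = (1 − 0.38) × (1 − 0.43) × (1 − 0.19) × (1 − 0.53) = 0.62 × 0.57 × 0.81 × 0.47 = 0.13453938
P(at least one) = 1 − 0.13453938 = 0.86546062

0.86546062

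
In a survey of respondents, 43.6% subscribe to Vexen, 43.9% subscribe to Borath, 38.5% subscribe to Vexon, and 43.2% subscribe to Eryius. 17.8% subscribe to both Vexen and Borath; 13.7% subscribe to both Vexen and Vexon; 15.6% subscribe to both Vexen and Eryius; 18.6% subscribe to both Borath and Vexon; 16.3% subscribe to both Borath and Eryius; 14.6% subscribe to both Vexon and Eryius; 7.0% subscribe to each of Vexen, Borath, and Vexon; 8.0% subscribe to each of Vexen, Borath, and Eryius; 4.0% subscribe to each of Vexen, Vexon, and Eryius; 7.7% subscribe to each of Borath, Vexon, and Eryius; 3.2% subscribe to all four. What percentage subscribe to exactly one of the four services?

Using the inclusion–exclusion count for exactly one event:
P(exactly one) = 43.6 + 43.9 + 38.5 + 43.2 − 2·17.8 − 2·13.7 − 2·15.6 − 2·18.6 − 2·16.3 − 2·14.6 + 3·7.0 + 3·8.0 + 3·4.0 + 3·7.7 − 4·3.2 = 43.3%

43.3%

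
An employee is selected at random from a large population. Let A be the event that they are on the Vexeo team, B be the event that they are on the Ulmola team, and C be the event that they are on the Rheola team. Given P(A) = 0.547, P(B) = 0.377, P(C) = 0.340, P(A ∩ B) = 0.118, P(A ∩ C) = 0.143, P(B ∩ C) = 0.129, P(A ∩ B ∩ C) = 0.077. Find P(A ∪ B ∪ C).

0.951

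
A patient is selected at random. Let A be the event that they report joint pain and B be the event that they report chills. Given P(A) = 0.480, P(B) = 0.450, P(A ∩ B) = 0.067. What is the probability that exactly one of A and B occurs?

0.796

P(exactly one) = 0.480 + 0.450 − 2·0.067 = 0.796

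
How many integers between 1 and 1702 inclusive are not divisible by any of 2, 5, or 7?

583

Apply inclusion-exclusion:
851 + 340 + 243 − 170 − 121 − 48 + 24 = 1119
1702 − 1119 = 583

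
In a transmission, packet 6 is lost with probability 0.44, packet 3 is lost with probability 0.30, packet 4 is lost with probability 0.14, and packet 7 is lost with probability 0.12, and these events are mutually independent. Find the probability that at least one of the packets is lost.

P(none) = (1 − 0.44) × (1 − 0.30) × (1 − 0.14) × (1 − 0.12) = 0.56 × 0.70 × 0.86 × 0.88 = 0.2966656
P(at least one) = 1 − 0.2966656 = 0.7033344

0.7033344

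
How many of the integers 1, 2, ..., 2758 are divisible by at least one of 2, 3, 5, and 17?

By inclusion–exclusion:
⌊2758/2⌋ + ⌊2758/3⌋ + ⌊2758/5⌋ + ⌊2758/17⌋ − ⌊2758/6⌋ − ⌊2758/10⌋ − ⌊2758/34⌋ − ⌊2758/15⌋ − ⌊2758/51⌋ − ⌊2758/85⌋ + ⌊2758/30⌋ + ⌊2758/102⌋ + ⌊2758/170⌋ + ⌊2758/255⌋ − ⌊2758/510⌋ = 1379 + 919 + 551 + 162 − 459 − 275 − 81 − 183 − 54 − 32 + 91 + 27 + 16 + 10 − 5 = 2066

2066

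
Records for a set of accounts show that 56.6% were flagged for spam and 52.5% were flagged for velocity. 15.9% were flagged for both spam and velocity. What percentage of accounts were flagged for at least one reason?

93.2%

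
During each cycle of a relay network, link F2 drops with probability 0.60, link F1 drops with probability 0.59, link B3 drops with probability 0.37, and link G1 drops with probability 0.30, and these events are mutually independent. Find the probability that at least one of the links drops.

Independence gives P(none) = ∏(1 − pᵢ).
P(none) = (1 − 0.60) × (1 − 0.59) × (1 − 0.37) × (1 − 0.30) = 0.40 × 0.41 × 0.63 × 0.70 = 0.072324
P(at least one) = 1 − 0.072324 = 0.927676

0.927676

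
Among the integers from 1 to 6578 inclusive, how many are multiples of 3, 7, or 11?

3160

By inclusion–exclusion:
floor(6578/3) + floor(6578/7) + floor(6578/11) − floor(6578/21) − floor(6578/33) − floor(6578/77) + floor(6578/231) = 2192 + 939 + 598 − 313 − 199 − 85 + 28 = 3160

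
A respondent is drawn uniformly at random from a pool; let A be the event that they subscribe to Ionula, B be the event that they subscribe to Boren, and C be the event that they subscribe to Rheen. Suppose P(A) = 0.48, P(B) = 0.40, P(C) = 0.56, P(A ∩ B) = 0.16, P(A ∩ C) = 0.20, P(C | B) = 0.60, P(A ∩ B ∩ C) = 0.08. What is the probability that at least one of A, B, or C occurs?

P(B ∩ C) = P(B)·P(C|B) = 0.40 × 0.60 = 0.24
Apply inclusion-exclusion:
P(A ∪ B ∪ C) = 0.48 + 0.40 + 0.56 − 0.16 − 0.20 − 0.24 + 0.08 = 0.92

0.92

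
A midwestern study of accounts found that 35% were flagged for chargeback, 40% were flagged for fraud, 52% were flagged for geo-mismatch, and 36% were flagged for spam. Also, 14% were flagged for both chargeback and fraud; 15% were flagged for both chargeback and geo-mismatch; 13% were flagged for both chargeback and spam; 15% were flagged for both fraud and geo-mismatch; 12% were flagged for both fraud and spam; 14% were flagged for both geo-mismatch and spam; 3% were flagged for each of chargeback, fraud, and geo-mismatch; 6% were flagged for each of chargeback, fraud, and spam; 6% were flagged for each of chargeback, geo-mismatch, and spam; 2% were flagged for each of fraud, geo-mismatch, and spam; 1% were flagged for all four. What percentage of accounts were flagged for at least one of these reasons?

96%

By inclusion-exclusion,
P(union) = 35 + 40 + 52 + 36 − 14 − 15 − 13 − 15 − 12 − 14 + 3 + 6 + 6 + 2 − 1 = 96%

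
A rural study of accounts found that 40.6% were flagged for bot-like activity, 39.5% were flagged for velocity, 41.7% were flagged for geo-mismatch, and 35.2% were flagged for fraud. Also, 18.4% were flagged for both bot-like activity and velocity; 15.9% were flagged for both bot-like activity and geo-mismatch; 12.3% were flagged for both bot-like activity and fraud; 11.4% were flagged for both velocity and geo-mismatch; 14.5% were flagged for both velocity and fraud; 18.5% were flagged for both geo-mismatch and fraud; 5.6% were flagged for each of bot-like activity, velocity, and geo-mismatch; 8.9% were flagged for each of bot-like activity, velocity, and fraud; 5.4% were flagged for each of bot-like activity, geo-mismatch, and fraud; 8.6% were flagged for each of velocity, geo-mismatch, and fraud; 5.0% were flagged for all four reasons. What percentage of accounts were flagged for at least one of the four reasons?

By inclusion–exclusion:
P(at least one) = 40.6 + 39.5 + 41.7 + 35.2 − 18.4 − 15.9 − 12.3 − 11.4 − 14.5 − 18.5 + 5.6 + 8.9 + 5.4 + 8.6 − 5.0 = 89.5%

89.5%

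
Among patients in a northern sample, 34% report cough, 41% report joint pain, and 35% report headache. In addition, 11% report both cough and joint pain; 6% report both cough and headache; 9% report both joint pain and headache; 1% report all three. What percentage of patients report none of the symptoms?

15%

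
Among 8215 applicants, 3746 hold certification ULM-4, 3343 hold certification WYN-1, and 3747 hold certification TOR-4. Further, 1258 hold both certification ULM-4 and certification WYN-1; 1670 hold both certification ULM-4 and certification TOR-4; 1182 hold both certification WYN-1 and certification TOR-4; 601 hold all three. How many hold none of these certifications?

|union| = 3746 + 3343 + 3747 − 1258 − 1670 − 1182 + 601 = 7327
None: 8215 − 7327 = 888

888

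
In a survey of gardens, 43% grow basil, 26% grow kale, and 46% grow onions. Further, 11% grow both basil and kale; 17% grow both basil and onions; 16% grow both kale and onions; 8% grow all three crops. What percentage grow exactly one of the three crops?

P(exactly one) = 43 + 26 + 46 − 2·11 − 2·17 − 2·16 + 3·8 = 51%

51%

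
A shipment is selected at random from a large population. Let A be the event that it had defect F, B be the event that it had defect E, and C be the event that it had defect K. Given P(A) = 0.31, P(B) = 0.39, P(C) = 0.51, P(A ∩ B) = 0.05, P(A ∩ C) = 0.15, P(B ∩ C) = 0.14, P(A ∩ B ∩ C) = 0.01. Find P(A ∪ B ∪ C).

0.88

Apply inclusion-exclusion:
P(A ∪ B ∪ C) = 0.31 + 0.39 + 0.51 − 0.05 − 0.15 − 0.14 + 0.01 = 0.88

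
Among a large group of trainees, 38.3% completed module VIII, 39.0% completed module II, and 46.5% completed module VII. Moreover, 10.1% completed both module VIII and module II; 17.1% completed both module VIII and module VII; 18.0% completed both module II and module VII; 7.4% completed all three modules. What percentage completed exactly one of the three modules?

55.6%

P(exactly one) = 38.3 + 39.0 + 46.5 − 2·10.1 − 2·17.1 − 2·18.0 + 3·7.4 = 55.6%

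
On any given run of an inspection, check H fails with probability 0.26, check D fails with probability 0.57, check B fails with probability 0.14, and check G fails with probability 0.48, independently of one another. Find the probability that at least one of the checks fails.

Independence gives P(none) = ∏(1 − pᵢ).
P(none) = (1 − 0.26) × (1 − 0.57) × (1 − 0.14) × (1 − 0.48) = 0.74 × 0.43 × 0.86 × 0.52 = 0.14229904
P(at least one) = 1 − 0.14229904 = 0.85770096

0.85770096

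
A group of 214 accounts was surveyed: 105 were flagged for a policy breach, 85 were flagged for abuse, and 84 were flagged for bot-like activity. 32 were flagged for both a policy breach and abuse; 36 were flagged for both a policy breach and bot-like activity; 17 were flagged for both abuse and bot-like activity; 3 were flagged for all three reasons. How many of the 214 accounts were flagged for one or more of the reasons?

|union| = 105 + 85 + 84 − 32 − 36 − 17 + 3 = 192

192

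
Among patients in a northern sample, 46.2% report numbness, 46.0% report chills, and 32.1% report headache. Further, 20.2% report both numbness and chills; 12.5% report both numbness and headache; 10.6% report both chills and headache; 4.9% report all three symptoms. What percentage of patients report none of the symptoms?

14.1%

Apply inclusion-exclusion:
P(union) = 46.2 + 46.0 + 32.1 − 20.2 − 12.5 − 10.6 + 4.9 = 85.9%
P(none) = 100% − 85.9% = 14.1%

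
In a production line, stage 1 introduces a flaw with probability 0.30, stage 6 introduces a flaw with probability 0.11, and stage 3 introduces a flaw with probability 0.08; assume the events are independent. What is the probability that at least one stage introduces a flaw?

0.42684

P(none) = (1 − 0.30) × (1 − 0.11) × (1 − 0.08) = 0.70 × 0.89 × 0.92 = 0.57316
P(at least one) = 1 − 0.57316 = 0.42684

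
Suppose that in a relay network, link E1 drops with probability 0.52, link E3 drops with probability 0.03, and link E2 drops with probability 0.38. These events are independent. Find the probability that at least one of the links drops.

Independence gives P(none) = ∏(1 − pᵢ).
P(none) = (1 − 0.52) × (1 − 0.03) × (1 − 0.38) = 0.48 × 0.97 × 0.62 = 0.288672
P(at least one) = 1 − 0.288672 = 0.711328

0.711328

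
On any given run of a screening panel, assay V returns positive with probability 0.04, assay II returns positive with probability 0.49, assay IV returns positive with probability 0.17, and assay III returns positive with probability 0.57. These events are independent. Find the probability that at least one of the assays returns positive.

0.82526176

Since the events are independent, P(none) is the product of the individual non-occurrence probabilities.
P(none) = (1 − 0.04) × (1 − 0.49) × (1 − 0.17) × (1 − 0.57) = 0.96 × 0.51 × 0.83 × 0.43 = 0.17473824
P(at least one) = 1 − 0.17473824 = 0.82526176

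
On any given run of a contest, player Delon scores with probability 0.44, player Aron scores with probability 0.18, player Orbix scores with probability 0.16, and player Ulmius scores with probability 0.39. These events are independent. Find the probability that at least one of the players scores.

0.76470592

P(none) = (1 − 0.44) × (1 − 0.18) × (1 − 0.16) × (1 − 0.39) = 0.56 × 0.82 × 0.84 × 0.61 = 0.23529408
P(at least one) = 1 − 0.23529408 = 0.76470592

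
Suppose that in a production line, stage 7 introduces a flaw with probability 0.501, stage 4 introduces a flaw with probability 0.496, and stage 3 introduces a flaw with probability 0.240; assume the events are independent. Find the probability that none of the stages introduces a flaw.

Since the events are independent, P(none) is the product of the individual non-occurrence probabilities.
P(none) = (1 − 0.501) × (1 − 0.496) × (1 − 0.240) = 0.499 × 0.504 × 0.760 = 0.19113696

0.19113696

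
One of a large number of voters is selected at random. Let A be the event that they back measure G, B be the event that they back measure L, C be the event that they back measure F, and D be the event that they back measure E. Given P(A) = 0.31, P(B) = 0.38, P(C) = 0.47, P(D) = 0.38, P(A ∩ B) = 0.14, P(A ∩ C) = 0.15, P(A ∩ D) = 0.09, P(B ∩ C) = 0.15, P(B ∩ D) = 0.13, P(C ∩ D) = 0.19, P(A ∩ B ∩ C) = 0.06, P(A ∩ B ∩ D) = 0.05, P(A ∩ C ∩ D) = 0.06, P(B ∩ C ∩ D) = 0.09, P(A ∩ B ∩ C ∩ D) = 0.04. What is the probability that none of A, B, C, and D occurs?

By inclusion–exclusion:
P(A ∪ B ∪ C ∪ D) = 0.31 + 0.38 + 0.47 + 0.38 − 0.14 − 0.15 − 0.09 − 0.15 − 0.13 − 0.19 + 0.06 + 0.05 + 0.06 + 0.09 − 0.04 = 0.91
P(none) = 1 − 0.91 = 0.09

0.09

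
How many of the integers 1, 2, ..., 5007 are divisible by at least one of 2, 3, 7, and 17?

3661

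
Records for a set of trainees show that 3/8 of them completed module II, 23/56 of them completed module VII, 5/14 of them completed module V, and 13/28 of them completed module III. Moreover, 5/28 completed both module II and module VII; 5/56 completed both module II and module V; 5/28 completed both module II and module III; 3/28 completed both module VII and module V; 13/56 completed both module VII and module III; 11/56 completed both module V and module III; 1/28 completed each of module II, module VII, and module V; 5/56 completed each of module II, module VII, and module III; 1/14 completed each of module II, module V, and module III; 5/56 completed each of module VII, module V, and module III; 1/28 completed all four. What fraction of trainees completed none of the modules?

1/8

P(union) = 3/8 + 23/56 + 5/14 + 13/28 − 5/28 − 5/56 − 5/28 − 3/28 − 13/56 − 11/56 + 1/28 + 5/56 + 1/14 + 5/56 − 1/28 = 7/8
P(none) = 1 − 7/8 = 1/8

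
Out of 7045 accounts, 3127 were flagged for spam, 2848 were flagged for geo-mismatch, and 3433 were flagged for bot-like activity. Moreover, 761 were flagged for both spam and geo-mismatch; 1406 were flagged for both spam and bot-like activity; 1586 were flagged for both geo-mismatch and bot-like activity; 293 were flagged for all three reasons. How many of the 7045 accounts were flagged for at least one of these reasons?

5948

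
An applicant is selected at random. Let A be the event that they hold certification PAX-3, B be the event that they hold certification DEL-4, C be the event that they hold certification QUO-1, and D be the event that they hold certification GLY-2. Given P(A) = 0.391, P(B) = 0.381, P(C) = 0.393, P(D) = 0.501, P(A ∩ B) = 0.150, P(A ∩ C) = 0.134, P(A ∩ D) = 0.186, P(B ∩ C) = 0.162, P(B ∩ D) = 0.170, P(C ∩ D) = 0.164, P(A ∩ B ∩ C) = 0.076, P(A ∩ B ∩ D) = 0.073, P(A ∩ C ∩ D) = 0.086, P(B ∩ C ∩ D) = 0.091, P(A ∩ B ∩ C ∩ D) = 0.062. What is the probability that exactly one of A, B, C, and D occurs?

0.464

Using the inclusion–exclusion count for exactly one event:
P(exactly one) = 0.391 + 0.381 + 0.393 + 0.501 − 2·0.150 − 2·0.134 − 2·0.186 − 2·0.162 − 2·0.170 − 2·0.164 + 3·0.076 + 3·0.073 + 3·0.086 + 3·0.091 − 4·0.062 = 0.464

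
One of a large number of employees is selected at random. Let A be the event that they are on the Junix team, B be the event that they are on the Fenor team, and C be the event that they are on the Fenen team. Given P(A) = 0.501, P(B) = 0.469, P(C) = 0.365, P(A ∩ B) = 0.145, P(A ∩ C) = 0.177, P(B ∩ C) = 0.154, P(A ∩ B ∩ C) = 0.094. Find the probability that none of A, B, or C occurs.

Inclusion–exclusion gives
P(A ∪ B ∪ C) = 0.501 + 0.469 + 0.365 − 0.145 − 0.177 − 0.154 + 0.094 = 0.953
P(none) = 1 − 0.953 = 0.047

0.047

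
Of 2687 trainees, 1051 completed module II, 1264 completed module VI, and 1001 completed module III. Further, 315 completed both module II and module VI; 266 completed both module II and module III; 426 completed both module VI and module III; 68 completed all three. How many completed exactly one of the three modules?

1506

By inclusion–exclusion (exactly-one form):
N(exactly one) = 1051 + 1264 + 1001 − 2·315 − 2·266 − 2·426 + 3·68 = 1506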